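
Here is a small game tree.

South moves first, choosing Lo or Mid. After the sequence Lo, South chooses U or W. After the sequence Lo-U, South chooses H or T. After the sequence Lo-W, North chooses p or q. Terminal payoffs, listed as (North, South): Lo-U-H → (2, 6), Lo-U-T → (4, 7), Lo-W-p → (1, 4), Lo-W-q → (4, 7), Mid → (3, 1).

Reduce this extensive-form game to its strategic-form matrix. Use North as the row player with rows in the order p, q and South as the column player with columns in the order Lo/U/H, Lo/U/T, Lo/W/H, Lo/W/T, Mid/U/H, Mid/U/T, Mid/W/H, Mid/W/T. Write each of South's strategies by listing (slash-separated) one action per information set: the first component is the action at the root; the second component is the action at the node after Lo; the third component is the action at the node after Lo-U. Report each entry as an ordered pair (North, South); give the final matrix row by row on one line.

       Lo/U/H   Lo/U/T   Lo/W/H   Lo/W/T  Mid/U/H  Mid/U/T  Mid/W/H  Mid/W/T
   p    (2,6)    (4,7)    (1,4)    (1,4)    (3,1)    (3,1)    (3,1)    (3,1)
   q    (2,6)    (4,7)    (4,7)    (4,7)    (3,1)    (3,1)    (3,1)    (3,1)

p: (2,6) (4,7) (1,4) (1,4) (3,1) (3,1) (3,1) (3,1) | q: (2,6) (4,7) (4,7) (4,7) (3,1) (3,1) (3,1) (3,1)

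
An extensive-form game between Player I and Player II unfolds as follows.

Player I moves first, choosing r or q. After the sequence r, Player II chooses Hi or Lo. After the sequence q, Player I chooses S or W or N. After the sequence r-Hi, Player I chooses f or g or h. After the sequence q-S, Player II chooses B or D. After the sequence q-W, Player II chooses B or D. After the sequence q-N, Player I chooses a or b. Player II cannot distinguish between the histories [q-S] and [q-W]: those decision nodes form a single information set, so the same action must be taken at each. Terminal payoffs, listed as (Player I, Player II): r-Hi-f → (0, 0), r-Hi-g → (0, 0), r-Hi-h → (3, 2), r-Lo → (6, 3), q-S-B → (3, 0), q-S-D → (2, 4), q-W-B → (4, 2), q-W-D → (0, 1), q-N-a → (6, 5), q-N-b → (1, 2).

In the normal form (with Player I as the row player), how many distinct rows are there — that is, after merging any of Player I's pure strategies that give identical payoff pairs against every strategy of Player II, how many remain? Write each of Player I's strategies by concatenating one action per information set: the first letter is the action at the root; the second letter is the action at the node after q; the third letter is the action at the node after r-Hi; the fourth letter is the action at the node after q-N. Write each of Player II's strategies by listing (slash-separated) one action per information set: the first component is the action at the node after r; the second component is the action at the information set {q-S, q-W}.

6

Player I has 36 pure strategies: rSfa, rSfb, rSga, rSgb, rSha, rShb, rWfa, rWfb, rWga, rWgb, rWha, rWhb, rNfa, rNfb, rNga, rNgb, rNha, rNhb, qSfa, qSfb, qSga, qSgb, qSha, qShb, qWfa, qWfb, qWga, qWgb, qWha, qWhb, qNfa, qNfb, qNga, qNgb, qNha, qNhb. Columns: Hi/B, Hi/D, Lo/B, Lo/D.
{rSfa, rSfb, rSga, rSgb, rWfa, rWfb, rWga, rWgb, rNfa, rNfb, rNga, rNgb} → row (0,0) (0,0) (6,3) (6,3)
{rSha, rShb, rWha, rWhb, rNha, rNhb} → row (3,2) (3,2) (6,3) (6,3)
{qSfa, qSfb, qSga, qSgb, qSha, qShb} → row (3,0) (2,4) (3,0) (2,4)
{qWfa, qWfb, qWga, qWgb, qWha, qWhb} → row (4,2) (0,1) (4,2) (0,1)
{qNfa, qNga, qNha} → row (6,5) (6,5) (6,5) (6,5)
{qNfb, qNgb, qNhb} → row (1,2) (1,2) (1,2) (1,2)
That's 6 distinct rows out of 36 strategies.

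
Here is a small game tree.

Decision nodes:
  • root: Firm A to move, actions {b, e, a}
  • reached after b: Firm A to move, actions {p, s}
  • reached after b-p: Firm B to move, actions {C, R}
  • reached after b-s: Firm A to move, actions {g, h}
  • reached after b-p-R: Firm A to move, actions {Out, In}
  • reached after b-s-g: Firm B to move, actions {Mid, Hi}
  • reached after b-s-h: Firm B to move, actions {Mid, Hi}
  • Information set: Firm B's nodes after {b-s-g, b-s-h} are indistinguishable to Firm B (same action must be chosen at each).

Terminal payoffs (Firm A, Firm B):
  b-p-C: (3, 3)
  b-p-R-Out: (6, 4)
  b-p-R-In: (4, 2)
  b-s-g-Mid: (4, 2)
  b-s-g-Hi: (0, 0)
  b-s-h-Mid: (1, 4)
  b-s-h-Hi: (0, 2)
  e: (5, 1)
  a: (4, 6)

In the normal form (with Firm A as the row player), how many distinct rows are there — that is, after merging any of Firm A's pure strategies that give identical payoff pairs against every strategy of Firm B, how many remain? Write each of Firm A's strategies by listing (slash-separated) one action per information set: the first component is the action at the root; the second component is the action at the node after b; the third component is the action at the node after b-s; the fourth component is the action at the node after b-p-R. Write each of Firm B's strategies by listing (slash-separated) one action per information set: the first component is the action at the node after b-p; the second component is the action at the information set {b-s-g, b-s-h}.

6

Firm A has 24 pure strategies: b/p/g/Out, b/p/g/In, b/p/h/Out, b/p/h/In, b/s/g/Out, b/s/g/In, b/s/h/Out, b/s/h/In, e/p/g/Out, e/p/g/In, e/p/h/Out, e/p/h/In, e/s/g/Out, e/s/g/In, e/s/h/Out, e/s/h/In, a/p/g/Out, a/p/g/In, a/p/h/Out, a/p/h/In, a/s/g/Out, a/s/g/In, a/s/h/Out, a/s/h/In. Columns: C/Mid, C/Hi, R/Mid, R/Hi.
{b/p/g/Out, b/p/h/Out} → row (3,3) (3,3) (6,4) (6,4)
{b/p/g/In, b/p/h/In} → row (3,3) (3,3) (4,2) (4,2)
{b/s/g/Out, b/s/g/In} → row (4,2) (0,0) (4,2) (0,0)
{b/s/h/Out, b/s/h/In} → row (1,4) (0,2) (1,4) (0,2)
{e/p/g/Out, e/p/g/In, e/p/h/Out, e/p/h/In, e/s/g/Out, e/s/g/In, e/s/h/Out, e/s/h/In} → row (5,1) (5,1) (5,1) (5,1)
{a/p/g/Out, a/p/g/In, a/p/h/Out, a/p/h/In, a/s/g/Out, a/s/g/In, a/s/h/Out, a/s/h/In} → row (4,6) (4,6) (4,6) (4,6)
That's 6 distinct rows out of 24 strategies.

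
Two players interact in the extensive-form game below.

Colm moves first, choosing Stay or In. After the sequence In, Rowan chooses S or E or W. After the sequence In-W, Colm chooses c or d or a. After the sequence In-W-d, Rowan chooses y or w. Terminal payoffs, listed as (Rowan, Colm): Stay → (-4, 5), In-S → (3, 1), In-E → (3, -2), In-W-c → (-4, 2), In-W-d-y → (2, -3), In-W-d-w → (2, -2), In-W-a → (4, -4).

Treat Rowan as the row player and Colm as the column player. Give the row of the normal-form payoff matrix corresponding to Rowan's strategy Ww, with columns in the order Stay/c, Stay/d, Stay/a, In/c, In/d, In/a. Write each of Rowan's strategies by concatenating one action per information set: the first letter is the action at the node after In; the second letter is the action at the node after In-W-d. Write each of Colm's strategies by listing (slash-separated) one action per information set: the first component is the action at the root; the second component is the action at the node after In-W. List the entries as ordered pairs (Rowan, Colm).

vs Stay/c: Colm plays Stay → (-4, 5)
vs Stay/d: Colm plays Stay → (-4, 5)
vs Stay/a: Colm plays Stay → (-4, 5)
vs In/c: Colm plays In → Rowan plays W at [In] → Colm plays c at [In-W] → (-4, 2)
vs In/d: Colm plays In → Rowan plays W at [In] → Colm plays d at [In-W] → Rowan plays w at [In-W-d] → (2, -2)
vs In/a: Colm plays In → Rowan plays W at [In] → Colm plays a at [In-W] → (4, -4)

(-4,5) (-4,5) (-4,5) (-4,2) (2,-2) (4,-4)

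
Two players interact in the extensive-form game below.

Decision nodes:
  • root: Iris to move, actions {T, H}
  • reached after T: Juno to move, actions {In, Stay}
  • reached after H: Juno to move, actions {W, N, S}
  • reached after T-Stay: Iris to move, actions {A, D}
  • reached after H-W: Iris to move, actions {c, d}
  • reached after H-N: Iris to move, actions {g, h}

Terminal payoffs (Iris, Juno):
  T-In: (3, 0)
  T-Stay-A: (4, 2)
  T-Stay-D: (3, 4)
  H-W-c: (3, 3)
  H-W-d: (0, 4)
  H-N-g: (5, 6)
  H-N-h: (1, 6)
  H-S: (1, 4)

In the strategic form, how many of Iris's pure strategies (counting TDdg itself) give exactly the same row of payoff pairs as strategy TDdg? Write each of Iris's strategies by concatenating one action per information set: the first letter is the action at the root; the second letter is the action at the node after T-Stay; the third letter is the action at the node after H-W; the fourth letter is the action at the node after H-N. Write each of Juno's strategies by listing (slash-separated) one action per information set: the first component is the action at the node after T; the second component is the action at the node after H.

Row for TDdg (columns In/W, In/N, In/S, Stay/W, Stay/N, Stay/S): (3,0) (3,0) (3,0) (3,4) (3,4) (3,4).
Under TDdg, Iris's choice at the node after H-W and at the node after H-N can never be reached regardless of what Juno does, so varying those choices leaves every outcome unchanged.
Holding the reachable choices fixed and varying the unreachable ones freely already gives 2 × 2 = 4 equivalent strategies.
No other strategy reproduces this row, so those 4 are the full class: TDcg, TDch, TDdg, TDdh.

4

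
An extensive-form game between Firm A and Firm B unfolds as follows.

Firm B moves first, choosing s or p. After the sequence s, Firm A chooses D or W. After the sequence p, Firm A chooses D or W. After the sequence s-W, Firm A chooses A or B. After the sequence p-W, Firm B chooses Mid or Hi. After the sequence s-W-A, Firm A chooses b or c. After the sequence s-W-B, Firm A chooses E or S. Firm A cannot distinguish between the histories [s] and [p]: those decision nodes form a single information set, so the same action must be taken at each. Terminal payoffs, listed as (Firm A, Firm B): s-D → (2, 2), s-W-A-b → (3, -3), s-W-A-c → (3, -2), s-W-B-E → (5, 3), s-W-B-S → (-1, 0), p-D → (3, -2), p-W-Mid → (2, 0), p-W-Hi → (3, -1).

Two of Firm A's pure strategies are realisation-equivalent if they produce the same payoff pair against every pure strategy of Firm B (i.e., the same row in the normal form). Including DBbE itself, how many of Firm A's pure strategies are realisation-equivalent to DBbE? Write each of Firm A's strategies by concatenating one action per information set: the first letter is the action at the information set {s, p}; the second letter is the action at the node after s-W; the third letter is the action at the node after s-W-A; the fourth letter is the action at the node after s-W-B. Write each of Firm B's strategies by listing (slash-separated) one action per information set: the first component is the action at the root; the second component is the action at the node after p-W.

8

Row for DBbE (columns s/Mid, s/Hi, p/Mid, p/Hi): (2,2) (2,2) (3,-2) (3,-2).
Under DBbE, Firm A's choice at the node after s-W and at the node after s-W-A and at the node after s-W-B can never be reached regardless of what Firm B does, so varying those choices leaves every outcome unchanged.
Holding the reachable choices fixed and varying the unreachable ones freely already gives 2 × 2 × 2 = 8 equivalent strategies.
No other strategy reproduces this row, so those 8 are the full class: DAbE, DAbS, DAcE, DAcS, DBbE, DBbS, DBcE, DBcS.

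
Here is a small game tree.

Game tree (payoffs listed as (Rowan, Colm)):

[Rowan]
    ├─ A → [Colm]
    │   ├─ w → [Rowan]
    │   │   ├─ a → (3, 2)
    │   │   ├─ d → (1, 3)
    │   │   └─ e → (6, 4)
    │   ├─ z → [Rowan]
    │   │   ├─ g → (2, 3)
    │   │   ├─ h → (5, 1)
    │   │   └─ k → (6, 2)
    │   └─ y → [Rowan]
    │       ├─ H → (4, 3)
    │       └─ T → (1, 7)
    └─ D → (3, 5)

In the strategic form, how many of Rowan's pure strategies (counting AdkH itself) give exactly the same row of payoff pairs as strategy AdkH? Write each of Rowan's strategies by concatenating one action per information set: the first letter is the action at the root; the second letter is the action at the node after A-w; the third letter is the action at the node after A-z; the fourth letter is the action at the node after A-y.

Row for AdkH (columns w, z, y): (1,3) (6,2) (4,3).
Every one of Rowan's information sets is on the play path for some reply by Colm when Rowan follows AdkH.
Changing the action at any of them therefore changes at least one column, so only AdkH itself gives this row.

1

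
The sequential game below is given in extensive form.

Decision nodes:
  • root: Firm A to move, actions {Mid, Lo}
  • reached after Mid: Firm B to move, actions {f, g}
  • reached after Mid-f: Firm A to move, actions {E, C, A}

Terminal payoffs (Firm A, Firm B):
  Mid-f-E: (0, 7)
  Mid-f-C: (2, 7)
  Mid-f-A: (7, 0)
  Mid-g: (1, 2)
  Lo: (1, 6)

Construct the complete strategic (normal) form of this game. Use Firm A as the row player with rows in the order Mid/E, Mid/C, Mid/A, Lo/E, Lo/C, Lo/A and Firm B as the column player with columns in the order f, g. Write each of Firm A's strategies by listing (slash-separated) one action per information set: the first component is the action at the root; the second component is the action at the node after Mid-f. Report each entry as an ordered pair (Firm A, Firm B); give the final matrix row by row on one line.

Row Mid/E: f→(0,7), g→(1,2)
Row Mid/C: f→(2,7), g→(1,2)
Row Mid/A: f→(7,0), g→(1,2)
Row Lo/E: f→(1,6), g→(1,6)
Row Lo/C: f→(1,6), g→(1,6)
Row Lo/A: f→(1,6), g→(1,6)

Mid/E: (0,7) (1,2) | Mid/C: (2,7) (1,2) | Mid/A: (7,0) (1,2) | Lo/E: (1,6) (1,6) | Lo/C: (1,6) (1,6) | Lo/A: (1,6) (1,6)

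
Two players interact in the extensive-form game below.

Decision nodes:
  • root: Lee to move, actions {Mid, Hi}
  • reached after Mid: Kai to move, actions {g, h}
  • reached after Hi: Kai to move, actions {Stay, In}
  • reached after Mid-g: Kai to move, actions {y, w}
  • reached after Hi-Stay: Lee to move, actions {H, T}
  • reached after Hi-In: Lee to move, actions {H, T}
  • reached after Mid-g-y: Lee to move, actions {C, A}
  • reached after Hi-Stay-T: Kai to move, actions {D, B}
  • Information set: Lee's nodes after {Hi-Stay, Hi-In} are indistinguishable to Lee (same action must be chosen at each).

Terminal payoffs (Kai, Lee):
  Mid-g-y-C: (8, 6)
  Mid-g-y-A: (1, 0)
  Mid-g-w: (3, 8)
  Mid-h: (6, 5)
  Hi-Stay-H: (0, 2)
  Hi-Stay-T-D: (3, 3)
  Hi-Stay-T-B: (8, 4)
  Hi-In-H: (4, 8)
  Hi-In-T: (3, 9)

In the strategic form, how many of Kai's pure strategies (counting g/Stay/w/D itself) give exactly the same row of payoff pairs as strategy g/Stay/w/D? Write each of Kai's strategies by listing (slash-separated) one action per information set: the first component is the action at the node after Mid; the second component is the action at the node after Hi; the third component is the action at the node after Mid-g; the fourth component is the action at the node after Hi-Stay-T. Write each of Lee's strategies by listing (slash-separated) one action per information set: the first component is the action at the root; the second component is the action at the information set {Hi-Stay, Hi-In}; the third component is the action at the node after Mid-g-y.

Row for g/Stay/w/D (columns Mid/H/C, Mid/H/A, Mid/T/C, Mid/T/A, Hi/H/C, Hi/H/A, Hi/T/C, Hi/T/A): (3,8) (3,8) (3,8) (3,8) (0,2) (0,2) (3,3) (3,3).
Every one of Kai's information sets is on the play path for some reply by Lee when Kai follows g/Stay/w/D.
Changing the action at any of them therefore changes at least one column, so only g/Stay/w/D itself gives this row.

1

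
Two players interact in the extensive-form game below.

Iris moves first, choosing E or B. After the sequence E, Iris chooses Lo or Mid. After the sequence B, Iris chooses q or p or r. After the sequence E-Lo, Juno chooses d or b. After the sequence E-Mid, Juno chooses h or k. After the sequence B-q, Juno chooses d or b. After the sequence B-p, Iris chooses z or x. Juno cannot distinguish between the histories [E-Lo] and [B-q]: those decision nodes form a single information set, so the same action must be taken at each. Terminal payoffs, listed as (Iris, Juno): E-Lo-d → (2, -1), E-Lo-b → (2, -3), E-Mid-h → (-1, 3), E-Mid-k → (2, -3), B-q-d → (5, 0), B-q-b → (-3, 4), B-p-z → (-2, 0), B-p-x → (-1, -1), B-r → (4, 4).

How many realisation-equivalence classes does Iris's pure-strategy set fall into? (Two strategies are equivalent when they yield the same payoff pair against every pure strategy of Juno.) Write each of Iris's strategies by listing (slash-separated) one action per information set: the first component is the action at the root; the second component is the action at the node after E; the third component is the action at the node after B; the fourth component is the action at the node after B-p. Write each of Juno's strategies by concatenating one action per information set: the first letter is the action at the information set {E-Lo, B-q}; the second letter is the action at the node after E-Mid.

Iris has 24 pure strategies: E/Lo/q/z, E/Lo/q/x, E/Lo/p/z, E/Lo/p/x, E/Lo/r/z, E/Lo/r/x, E/Mid/q/z, E/Mid/q/x, E/Mid/p/z, E/Mid/p/x, E/Mid/r/z, E/Mid/r/x, B/Lo/q/z, B/Lo/q/x, B/Lo/p/z, B/Lo/p/x, B/Lo/r/z, B/Lo/r/x, B/Mid/q/z, B/Mid/q/x, B/Mid/p/z, B/Mid/p/x, B/Mid/r/z, B/Mid/r/x. Columns: dh, dk, bh, bk.
{E/Lo/q/z, E/Lo/q/x, E/Lo/p/z, E/Lo/p/x, E/Lo/r/z, E/Lo/r/x} → row (2,-1) (2,-1) (2,-3) (2,-3)
{E/Mid/q/z, E/Mid/q/x, E/Mid/p/z, E/Mid/p/x, E/Mid/r/z, E/Mid/r/x} → row (-1,3) (2,-3) (-1,3) (2,-3)
{B/Lo/q/z, B/Lo/q/x, B/Mid/q/z, B/Mid/q/x} → row (5,0) (5,0) (-3,4) (-3,4)
{B/Lo/p/z, B/Mid/p/z} → row (-2,0) (-2,0) (-2,0) (-2,0)
{B/Lo/p/x, B/Mid/p/x} → row (-1,-1) (-1,-1) (-1,-1) (-1,-1)
{B/Lo/r/z, B/Lo/r/x, B/Mid/r/z, B/Mid/r/x} → row (4,4) (4,4) (4,4) (4,4)
That's 6 distinct rows out of 24 strategies.

6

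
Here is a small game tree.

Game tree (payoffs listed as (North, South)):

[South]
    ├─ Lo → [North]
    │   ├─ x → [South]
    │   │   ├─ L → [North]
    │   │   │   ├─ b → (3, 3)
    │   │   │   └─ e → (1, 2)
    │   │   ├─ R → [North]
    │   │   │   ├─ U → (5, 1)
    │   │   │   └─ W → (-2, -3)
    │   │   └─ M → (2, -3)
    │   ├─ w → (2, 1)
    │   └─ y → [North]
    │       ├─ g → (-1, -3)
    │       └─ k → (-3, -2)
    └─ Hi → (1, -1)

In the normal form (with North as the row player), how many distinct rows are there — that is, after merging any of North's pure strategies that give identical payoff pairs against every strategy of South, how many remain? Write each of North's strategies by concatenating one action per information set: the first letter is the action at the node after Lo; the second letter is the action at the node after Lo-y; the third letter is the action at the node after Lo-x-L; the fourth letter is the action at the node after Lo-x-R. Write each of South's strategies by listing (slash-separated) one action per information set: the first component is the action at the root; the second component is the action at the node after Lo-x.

North has 24 pure strategies: xgbU, xgbW, xgeU, xgeW, xkbU, xkbW, xkeU, xkeW, wgbU, wgbW, wgeU, wgeW, wkbU, wkbW, wkeU, wkeW, ygbU, ygbW, ygeU, ygeW, ykbU, ykbW, ykeU, ykeW. Columns: Lo/L, Lo/R, Lo/M, Hi/L, Hi/R, Hi/M.
{xgbU, xkbU} → row (3,3) (5,1) (2,-3) (1,-1) (1,-1) (1,-1)
{xgbW, xkbW} → row (3,3) (-2,-3) (2,-3) (1,-1) (1,-1) (1,-1)
{xgeU, xkeU} → row (1,2) (5,1) (2,-3) (1,-1) (1,-1) (1,-1)
{xgeW, xkeW} → row (1,2) (-2,-3) (2,-3) (1,-1) (1,-1) (1,-1)
{wgbU, wgbW, wgeU, wgeW, wkbU, wkbW, wkeU, wkeW} → row (2,1) (2,1) (2,1) (1,-1) (1,-1) (1,-1)
{ygbU, ygbW, ygeU, ygeW} → row (-1,-3) (-1,-3) (-1,-3) (1,-1) (1,-1) (1,-1)
{ykbU, ykbW, ykeU, ykeW} → row (-3,-2) (-3,-2) (-3,-2) (1,-1) (1,-1) (1,-1)
That's 7 distinct rows out of 24 strategies.

7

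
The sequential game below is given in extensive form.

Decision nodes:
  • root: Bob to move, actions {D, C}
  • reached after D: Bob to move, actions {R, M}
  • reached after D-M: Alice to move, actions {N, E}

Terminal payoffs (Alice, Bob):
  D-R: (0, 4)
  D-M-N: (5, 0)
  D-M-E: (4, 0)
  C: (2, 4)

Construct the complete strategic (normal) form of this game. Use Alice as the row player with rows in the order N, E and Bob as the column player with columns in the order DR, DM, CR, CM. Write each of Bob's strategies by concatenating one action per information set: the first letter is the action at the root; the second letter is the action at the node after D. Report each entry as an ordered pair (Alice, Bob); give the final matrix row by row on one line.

N: (0,4) (5,0) (2,4) (2,4) | E: (0,4) (4,0) (2,4) (2,4)

Row N: DR→(0,4), DM→(5,0), CR→(2,4), CM→(2,4)
Row E: DR→(0,4), DM→(4,0), CR→(2,4), CM→(2,4)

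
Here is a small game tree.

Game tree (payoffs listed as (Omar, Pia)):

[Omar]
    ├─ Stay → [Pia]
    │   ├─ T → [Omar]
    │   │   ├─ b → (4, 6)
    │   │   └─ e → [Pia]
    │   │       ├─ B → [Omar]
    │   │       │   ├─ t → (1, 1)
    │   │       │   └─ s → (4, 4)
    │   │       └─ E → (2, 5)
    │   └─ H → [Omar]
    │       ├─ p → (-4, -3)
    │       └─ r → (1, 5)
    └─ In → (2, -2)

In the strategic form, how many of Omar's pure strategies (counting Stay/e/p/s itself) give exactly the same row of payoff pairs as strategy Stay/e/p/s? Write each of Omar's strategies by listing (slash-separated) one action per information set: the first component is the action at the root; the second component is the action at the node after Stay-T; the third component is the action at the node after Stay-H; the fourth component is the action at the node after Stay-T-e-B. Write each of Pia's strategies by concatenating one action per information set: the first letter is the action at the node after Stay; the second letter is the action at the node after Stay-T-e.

Row for Stay/e/p/s (columns TB, TE, HB, HE): (4,4) (2,5) (-4,-3) (-4,-3).
Every one of Omar's information sets is on the play path for some reply by Pia when Omar follows Stay/e/p/s.
Changing the action at any of them therefore changes at least one column, so only Stay/e/p/s itself gives this row.

1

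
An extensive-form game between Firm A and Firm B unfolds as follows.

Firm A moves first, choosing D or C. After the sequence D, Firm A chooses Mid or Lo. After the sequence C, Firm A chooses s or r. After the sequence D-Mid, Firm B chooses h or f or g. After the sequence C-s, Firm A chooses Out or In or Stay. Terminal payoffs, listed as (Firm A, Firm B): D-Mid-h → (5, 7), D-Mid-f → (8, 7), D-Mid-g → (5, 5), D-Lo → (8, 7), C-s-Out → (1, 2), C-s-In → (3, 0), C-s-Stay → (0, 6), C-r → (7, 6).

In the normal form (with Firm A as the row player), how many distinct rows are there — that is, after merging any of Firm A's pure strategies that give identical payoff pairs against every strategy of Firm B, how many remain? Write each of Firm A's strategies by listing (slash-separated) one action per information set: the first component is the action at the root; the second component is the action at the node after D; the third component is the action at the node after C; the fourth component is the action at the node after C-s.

Firm A has 24 pure strategies: D/Mid/s/Out, D/Mid/s/In, D/Mid/s/Stay, D/Mid/r/Out, D/Mid/r/In, D/Mid/r/Stay, D/Lo/s/Out, D/Lo/s/In, D/Lo/s/Stay, D/Lo/r/Out, D/Lo/r/In, D/Lo/r/Stay, C/Mid/s/Out, C/Mid/s/In, C/Mid/s/Stay, C/Mid/r/Out, C/Mid/r/In, C/Mid/r/Stay, C/Lo/s/Out, C/Lo/s/In, C/Lo/s/Stay, C/Lo/r/Out, C/Lo/r/In, C/Lo/r/Stay. Columns: h, f, g.
{D/Mid/s/Out, D/Mid/s/In, D/Mid/s/Stay, D/Mid/r/Out, D/Mid/r/In, D/Mid/r/Stay} → row (5,7) (8,7) (5,5)
{D/Lo/s/Out, D/Lo/s/In, D/Lo/s/Stay, D/Lo/r/Out, D/Lo/r/In, D/Lo/r/Stay} → row (8,7) (8,7) (8,7)
{C/Mid/s/Out, C/Lo/s/Out} → row (1,2) (1,2) (1,2)
{C/Mid/s/In, C/Lo/s/In} → row (3,0) (3,0) (3,0)
{C/Mid/s/Stay, C/Lo/s/Stay} → row (0,6) (0,6) (0,6)
{C/Mid/r/Out, C/Mid/r/In, C/Mid/r/Stay, C/Lo/r/Out, C/Lo/r/In, C/Lo/r/Stay} → row (7,6) (7,6) (7,6)
That's 6 distinct rows out of 24 strategies.

6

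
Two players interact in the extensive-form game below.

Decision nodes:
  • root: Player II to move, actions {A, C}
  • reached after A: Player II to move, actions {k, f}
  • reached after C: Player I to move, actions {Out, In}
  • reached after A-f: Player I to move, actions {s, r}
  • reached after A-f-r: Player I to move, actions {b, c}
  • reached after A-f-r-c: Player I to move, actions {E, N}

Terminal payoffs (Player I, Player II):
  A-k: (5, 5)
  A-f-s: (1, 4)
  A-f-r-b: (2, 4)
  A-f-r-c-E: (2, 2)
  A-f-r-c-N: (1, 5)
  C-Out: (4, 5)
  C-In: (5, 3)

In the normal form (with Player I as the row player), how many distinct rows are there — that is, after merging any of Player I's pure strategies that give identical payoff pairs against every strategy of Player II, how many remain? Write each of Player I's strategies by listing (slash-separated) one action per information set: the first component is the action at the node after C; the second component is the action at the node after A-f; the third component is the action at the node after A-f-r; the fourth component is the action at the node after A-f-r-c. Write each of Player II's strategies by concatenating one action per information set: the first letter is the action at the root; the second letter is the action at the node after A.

8

Player I has 16 pure strategies: Out/s/b/E, Out/s/b/N, Out/s/c/E, Out/s/c/N, Out/r/b/E, Out/r/b/N, Out/r/c/E, Out/r/c/N, In/s/b/E, In/s/b/N, In/s/c/E, In/s/c/N, In/r/b/E, In/r/b/N, In/r/c/E, In/r/c/N. Columns: Ak, Af, Ck, Cf.
{Out/s/b/E, Out/s/b/N, Out/s/c/E, Out/s/c/N} → row (5,5) (1,4) (4,5) (4,5)
{Out/r/b/E, Out/r/b/N} → row (5,5) (2,4) (4,5) (4,5)
{Out/r/c/E} → row (5,5) (2,2) (4,5) (4,5)
{Out/r/c/N} → row (5,5) (1,5) (4,5) (4,5)
{In/s/b/E, In/s/b/N, In/s/c/E, In/s/c/N} → row (5,5) (1,4) (5,3) (5,3)
{In/r/b/E, In/r/b/N} → row (5,5) (2,4) (5,3) (5,3)
{In/r/c/E} → row (5,5) (2,2) (5,3) (5,3)
{In/r/c/N} → row (5,5) (1,5) (5,3) (5,3)
That's 8 distinct rows out of 16 strategies.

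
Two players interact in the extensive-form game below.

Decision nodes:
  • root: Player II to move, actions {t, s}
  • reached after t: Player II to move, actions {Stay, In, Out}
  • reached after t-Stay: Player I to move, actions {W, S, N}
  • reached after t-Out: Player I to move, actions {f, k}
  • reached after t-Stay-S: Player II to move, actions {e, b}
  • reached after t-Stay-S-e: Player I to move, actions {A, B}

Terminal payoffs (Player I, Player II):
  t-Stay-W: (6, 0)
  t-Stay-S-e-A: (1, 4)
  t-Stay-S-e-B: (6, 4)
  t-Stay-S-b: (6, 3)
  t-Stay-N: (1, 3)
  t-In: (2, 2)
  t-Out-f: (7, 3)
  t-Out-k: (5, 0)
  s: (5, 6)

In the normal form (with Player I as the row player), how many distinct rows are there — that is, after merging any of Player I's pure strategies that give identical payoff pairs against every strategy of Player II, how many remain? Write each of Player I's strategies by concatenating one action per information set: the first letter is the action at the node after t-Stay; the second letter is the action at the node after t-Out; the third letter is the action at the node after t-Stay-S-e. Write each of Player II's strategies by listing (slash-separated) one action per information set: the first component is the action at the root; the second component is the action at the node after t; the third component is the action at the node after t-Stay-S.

Player I has 12 pure strategies: WfA, WfB, WkA, WkB, SfA, SfB, SkA, SkB, NfA, NfB, NkA, NkB. Columns: t/Stay/e, t/Stay/b, t/In/e, t/In/b, t/Out/e, t/Out/b, s/Stay/e, s/Stay/b, s/In/e, s/In/b, s/Out/e, s/Out/b.
{WfA, WfB} → row (6,0) (6,0) (2,2) (2,2) (7,3) (7,3) (5,6) (5,6) (5,6) (5,6) (5,6) (5,6)
{WkA, WkB} → row (6,0) (6,0) (2,2) (2,2) (5,0) (5,0) (5,6) (5,6) (5,6) (5,6) (5,6) (5,6)
{SfA} → row (1,4) (6,3) (2,2) (2,2) (7,3) (7,3) (5,6) (5,6) (5,6) (5,6) (5,6) (5,6)
{SfB} → row (6,4) (6,3) (2,2) (2,2) (7,3) (7,3) (5,6) (5,6) (5,6) (5,6) (5,6) (5,6)
{SkA} → row (1,4) (6,3) (2,2) (2,2) (5,0) (5,0) (5,6) (5,6) (5,6) (5,6) (5,6) (5,6)
{SkB} → row (6,4) (6,3) (2,2) (2,2) (5,0) (5,0) (5,6) (5,6) (5,6) (5,6) (5,6) (5,6)
{NfA, NfB} → row (1,3) (1,3) (2,2) (2,2) (7,3) (7,3) (5,6) (5,6) (5,6) (5,6) (5,6) (5,6)
{NkA, NkB} → row (1,3) (1,3) (2,2) (2,2) (5,0) (5,0) (5,6) (5,6) (5,6) (5,6) (5,6) (5,6)
That's 8 distinct rows out of 12 strategies.

8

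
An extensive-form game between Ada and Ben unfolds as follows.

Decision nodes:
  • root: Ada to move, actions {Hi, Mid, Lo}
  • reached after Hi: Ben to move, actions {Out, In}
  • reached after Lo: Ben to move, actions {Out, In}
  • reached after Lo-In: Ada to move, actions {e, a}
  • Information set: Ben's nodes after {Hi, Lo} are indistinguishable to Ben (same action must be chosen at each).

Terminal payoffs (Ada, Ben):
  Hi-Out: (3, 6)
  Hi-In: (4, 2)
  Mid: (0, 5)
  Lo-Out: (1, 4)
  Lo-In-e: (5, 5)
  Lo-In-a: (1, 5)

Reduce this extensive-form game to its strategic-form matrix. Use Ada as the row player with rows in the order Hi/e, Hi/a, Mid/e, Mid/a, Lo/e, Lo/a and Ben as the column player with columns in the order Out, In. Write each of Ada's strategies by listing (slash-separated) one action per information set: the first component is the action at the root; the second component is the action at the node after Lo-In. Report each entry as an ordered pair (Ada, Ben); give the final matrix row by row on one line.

Row Hi/e: Out→(3,6), In→(4,2)
Row Hi/a: Out→(3,6), In→(4,2)
Row Mid/e: Out→(0,5), In→(0,5)
Row Mid/a: Out→(0,5), In→(0,5)
Row Lo/e: Out→(1,4), In→(5,5)
Row Lo/a: Out→(1,4), In→(1,5)

Hi/e: (3,6) (4,2) | Hi/a: (3,6) (4,2) | Mid/e: (0,5) (0,5) | Mid/a: (0,5) (0,5) | Lo/e: (1,4) (5,5) | Lo/a: (1,4) (1,5)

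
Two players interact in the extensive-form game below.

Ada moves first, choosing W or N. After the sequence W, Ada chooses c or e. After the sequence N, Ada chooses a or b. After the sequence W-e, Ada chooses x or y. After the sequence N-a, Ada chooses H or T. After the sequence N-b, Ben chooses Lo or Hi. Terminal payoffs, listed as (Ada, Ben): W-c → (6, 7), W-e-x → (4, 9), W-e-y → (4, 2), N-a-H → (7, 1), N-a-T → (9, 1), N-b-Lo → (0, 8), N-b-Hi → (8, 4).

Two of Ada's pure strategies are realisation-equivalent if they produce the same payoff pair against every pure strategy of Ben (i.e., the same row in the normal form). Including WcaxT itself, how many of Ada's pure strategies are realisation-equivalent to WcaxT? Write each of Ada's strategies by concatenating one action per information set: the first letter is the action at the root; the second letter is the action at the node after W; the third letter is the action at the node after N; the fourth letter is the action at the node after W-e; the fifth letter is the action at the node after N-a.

Row for WcaxT (columns Lo, Hi): (6,7) (6,7).
Under WcaxT, Ada's choice at the node after N and at the node after W-e and at the node after N-a can never be reached regardless of what Ben does, so varying those choices leaves every outcome unchanged.
Holding the reachable choices fixed and varying the unreachable ones freely already gives 2 × 2 × 2 = 8 equivalent strategies.
No other strategy reproduces this row, so those 8 are the full class: WcaxH, WcaxT, WcayH, WcayT, WcbxH, WcbxT, WcbyH, WcbyT.

8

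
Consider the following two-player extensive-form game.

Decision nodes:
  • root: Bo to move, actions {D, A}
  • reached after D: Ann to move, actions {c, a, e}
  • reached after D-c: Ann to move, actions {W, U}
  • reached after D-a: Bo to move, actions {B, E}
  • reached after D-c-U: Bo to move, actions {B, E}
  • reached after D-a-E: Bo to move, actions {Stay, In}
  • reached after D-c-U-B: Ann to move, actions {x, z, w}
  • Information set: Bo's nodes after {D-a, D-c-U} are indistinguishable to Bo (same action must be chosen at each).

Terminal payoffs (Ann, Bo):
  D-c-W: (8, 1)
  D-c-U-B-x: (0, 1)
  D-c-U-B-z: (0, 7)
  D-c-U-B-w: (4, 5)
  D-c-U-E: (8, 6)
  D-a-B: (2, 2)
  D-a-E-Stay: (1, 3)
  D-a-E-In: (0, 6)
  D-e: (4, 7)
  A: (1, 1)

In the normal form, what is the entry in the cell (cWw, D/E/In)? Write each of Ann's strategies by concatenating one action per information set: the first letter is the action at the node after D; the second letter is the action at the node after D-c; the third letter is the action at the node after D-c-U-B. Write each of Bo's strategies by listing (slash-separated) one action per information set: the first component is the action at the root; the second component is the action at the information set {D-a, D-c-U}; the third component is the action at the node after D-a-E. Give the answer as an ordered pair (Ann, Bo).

(8, 1)

Trace the play path from the root:
  Bo plays D
  Ann plays c at [D]
  Ann plays W at [D-c]
→ terminal payoff (8, 1).
(Ann's choice at the node after D-c-U-B is never reached on this path, so it doesn't affect the outcome.)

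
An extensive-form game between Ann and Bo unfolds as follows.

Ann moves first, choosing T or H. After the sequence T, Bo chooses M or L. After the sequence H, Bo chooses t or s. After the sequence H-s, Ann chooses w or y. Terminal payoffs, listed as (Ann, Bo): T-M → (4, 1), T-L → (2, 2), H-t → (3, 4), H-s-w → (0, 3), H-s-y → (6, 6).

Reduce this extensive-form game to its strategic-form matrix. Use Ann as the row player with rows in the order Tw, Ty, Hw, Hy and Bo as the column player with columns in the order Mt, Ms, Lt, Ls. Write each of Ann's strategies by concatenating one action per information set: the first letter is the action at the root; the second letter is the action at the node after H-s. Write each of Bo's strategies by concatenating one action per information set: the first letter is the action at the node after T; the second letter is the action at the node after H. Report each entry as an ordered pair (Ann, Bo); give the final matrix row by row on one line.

Row Tw: Mt→(4,1), Ms→(4,1), Lt→(2,2), Ls→(2,2)
Row Ty: Mt→(4,1), Ms→(4,1), Lt→(2,2), Ls→(2,2)
Row Hw: Mt→(3,4), Ms→(0,3), Lt→(3,4), Ls→(0,3)
Row Hy: Mt→(3,4), Ms→(6,6), Lt→(3,4), Ls→(6,6)

Tw: (4,1) (4,1) (2,2) (2,2) | Ty: (4,1) (4,1) (2,2) (2,2) | Hw: (3,4) (0,3) (3,4) (0,3) | Hy: (3,4) (6,6) (3,4) (6,6)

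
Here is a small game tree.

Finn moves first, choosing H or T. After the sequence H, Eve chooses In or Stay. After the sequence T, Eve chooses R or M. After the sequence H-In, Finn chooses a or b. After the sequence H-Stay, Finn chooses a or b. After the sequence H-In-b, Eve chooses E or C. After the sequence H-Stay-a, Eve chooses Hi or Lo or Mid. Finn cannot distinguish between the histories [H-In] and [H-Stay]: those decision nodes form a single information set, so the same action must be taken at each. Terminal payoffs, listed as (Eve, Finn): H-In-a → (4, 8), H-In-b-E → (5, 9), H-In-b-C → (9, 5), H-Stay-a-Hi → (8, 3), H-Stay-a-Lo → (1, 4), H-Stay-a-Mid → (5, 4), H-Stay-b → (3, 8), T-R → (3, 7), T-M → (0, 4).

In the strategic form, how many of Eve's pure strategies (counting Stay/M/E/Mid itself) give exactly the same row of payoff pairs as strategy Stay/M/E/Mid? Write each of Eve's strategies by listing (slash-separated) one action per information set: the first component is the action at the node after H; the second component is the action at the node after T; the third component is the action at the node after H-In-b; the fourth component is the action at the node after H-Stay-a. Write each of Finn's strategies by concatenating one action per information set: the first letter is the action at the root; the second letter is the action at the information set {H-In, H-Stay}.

2

Row for Stay/M/E/Mid (columns Ha, Hb, Ta, Tb): (5,4) (3,8) (0,4) (0,4).
Under Stay/M/E/Mid, Eve's choice at the node after H-In-b can never be reached regardless of what Finn does, so varying those choices leaves every outcome unchanged.
Holding the reachable choices fixed and varying the unreachable one freely already gives 2 equivalent strategies.
No other strategy reproduces this row, so those 2 are the full class: Stay/M/E/Mid, Stay/M/C/Mid.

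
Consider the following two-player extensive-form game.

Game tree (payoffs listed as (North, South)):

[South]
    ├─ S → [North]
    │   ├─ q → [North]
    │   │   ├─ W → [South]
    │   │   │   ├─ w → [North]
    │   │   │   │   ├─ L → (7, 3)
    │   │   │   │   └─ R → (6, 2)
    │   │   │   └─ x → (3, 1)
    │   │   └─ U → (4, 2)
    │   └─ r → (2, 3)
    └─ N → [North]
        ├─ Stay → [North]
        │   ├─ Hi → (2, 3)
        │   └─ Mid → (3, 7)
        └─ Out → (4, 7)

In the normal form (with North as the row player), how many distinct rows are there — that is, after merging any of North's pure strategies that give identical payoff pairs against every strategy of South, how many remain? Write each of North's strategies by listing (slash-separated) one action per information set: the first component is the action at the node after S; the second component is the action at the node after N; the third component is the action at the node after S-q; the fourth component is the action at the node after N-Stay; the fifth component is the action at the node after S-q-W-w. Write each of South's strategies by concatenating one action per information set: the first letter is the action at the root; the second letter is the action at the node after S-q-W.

12

North has 32 pure strategies: q/Stay/W/Hi/L, q/Stay/W/Hi/R, q/Stay/W/Mid/L, q/Stay/W/Mid/R, q/Stay/U/Hi/L, q/Stay/U/Hi/R, q/Stay/U/Mid/L, q/Stay/U/Mid/R, q/Out/W/Hi/L, q/Out/W/Hi/R, q/Out/W/Mid/L, q/Out/W/Mid/R, q/Out/U/Hi/L, q/Out/U/Hi/R, q/Out/U/Mid/L, q/Out/U/Mid/R, r/Stay/W/Hi/L, r/Stay/W/Hi/R, r/Stay/W/Mid/L, r/Stay/W/Mid/R, r/Stay/U/Hi/L, r/Stay/U/Hi/R, r/Stay/U/Mid/L, r/Stay/U/Mid/R, r/Out/W/Hi/L, r/Out/W/Hi/R, r/Out/W/Mid/L, r/Out/W/Mid/R, r/Out/U/Hi/L, r/Out/U/Hi/R, r/Out/U/Mid/L, r/Out/U/Mid/R. Columns: Sw, Sx, Nw, Nx.
{q/Stay/W/Hi/L} → row (7,3) (3,1) (2,3) (2,3)
{q/Stay/W/Hi/R} → row (6,2) (3,1) (2,3) (2,3)
{q/Stay/W/Mid/L} → row (7,3) (3,1) (3,7) (3,7)
{q/Stay/W/Mid/R} → row (6,2) (3,1) (3,7) (3,7)
{q/Stay/U/Hi/L, q/Stay/U/Hi/R} → row (4,2) (4,2) (2,3) (2,3)
{q/Stay/U/Mid/L, q/Stay/U/Mid/R} → row (4,2) (4,2) (3,7) (3,7)
{q/Out/W/Hi/L, q/Out/W/Mid/L} → row (7,3) (3,1) (4,7) (4,7)
{q/Out/W/Hi/R, q/Out/W/Mid/R} → row (6,2) (3,1) (4,7) (4,7)
{q/Out/U/Hi/L, q/Out/U/Hi/R, q/Out/U/Mid/L, q/Out/U/Mid/R} → row (4,2) (4,2) (4,7) (4,7)
{r/Stay/W/Hi/L, r/Stay/W/Hi/R, r/Stay/U/Hi/L, r/Stay/U/Hi/R} → row (2,3) (2,3) (2,3) (2,3)
{r/Stay/W/Mid/L, r/Stay/W/Mid/R, r/Stay/U/Mid/L, r/Stay/U/Mid/R} → row (2,3) (2,3) (3,7) (3,7)
{r/Out/W/Hi/L, r/Out/W/Hi/R, r/Out/W/Mid/L, r/Out/W/Mid/R, r/Out/U/Hi/L, r/Out/U/Hi/R, r/Out/U/Mid/L, r/Out/U/Mid/R} → row (2,3) (2,3) (4,7) (4,7)
That's 12 distinct rows out of 32 strategies.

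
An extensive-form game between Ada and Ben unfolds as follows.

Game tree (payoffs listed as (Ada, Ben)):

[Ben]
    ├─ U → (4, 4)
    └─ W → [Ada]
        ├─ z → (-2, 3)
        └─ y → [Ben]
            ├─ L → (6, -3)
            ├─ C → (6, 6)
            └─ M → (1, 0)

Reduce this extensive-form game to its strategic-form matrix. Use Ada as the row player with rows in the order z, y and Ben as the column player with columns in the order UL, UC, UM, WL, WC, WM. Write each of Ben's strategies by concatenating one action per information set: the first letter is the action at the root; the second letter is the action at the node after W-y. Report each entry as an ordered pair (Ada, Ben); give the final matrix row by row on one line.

z: (4,4) (4,4) (4,4) (-2,3) (-2,3) (-2,3) | y: (4,4) (4,4) (4,4) (6,-3) (6,6) (1,0)

           UL       UC       UM       WL       WC       WM
   z    (4,4)    (4,4)    (4,4)   (-2,3)   (-2,3)   (-2,3)
   y    (4,4)    (4,4)    (4,4)   (6,-3)    (6,6)    (1,0)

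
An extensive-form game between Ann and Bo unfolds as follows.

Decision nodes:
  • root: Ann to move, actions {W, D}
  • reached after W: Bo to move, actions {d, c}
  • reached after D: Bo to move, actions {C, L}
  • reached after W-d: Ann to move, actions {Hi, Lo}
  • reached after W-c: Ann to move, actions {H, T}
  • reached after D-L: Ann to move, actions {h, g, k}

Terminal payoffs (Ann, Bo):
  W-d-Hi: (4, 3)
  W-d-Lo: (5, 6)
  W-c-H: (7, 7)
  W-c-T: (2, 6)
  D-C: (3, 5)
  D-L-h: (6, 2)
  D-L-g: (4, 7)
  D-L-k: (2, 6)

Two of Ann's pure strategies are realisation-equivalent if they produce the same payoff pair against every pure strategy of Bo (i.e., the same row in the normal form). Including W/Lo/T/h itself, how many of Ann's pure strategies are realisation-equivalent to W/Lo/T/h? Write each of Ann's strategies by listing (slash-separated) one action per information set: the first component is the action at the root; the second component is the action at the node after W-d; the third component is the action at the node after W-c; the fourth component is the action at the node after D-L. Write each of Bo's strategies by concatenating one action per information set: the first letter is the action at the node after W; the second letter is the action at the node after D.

Row for W/Lo/T/h (columns dC, dL, cC, cL): (5,6) (5,6) (2,6) (2,6).
Under W/Lo/T/h, Ann's choice at the node after D-L can never be reached regardless of what Bo does, so varying those choices leaves every outcome unchanged.
Holding the reachable choices fixed and varying the unreachable one freely already gives 3 equivalent strategies.
No other strategy reproduces this row, so those 3 are the full class: W/Lo/T/h, W/Lo/T/g, W/Lo/T/k.

3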